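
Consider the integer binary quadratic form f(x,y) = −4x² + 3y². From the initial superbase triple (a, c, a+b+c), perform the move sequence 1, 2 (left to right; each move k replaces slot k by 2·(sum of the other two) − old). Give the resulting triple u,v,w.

start (-4,3,-1) = (f(1,0),f(0,1),f(1,1))
replace slot 1: 2·(3+(-1)) − (-4) = 8 → (8,3,-1)
replace slot 2: 2·(8+(-1)) − 3 = 11 → (8,11,-1)

8,11,-1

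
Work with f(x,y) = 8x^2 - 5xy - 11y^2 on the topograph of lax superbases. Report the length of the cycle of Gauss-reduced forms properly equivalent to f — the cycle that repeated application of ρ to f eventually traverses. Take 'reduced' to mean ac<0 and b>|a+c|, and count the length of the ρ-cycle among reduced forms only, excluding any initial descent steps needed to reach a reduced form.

D = 377, ⌊√D⌋ = 19
descent: ρ → (-11,5,8)  [lands on river]
river: ρ → (8,11,-8)
river: ρ → (-8,5,11)
river: ρ → (11,17,-2)
river: ρ → (-2,19,2)
river: ρ → (2,17,-11)
ρ-cycle length = 6 (tail of 1 descent step not counted)

6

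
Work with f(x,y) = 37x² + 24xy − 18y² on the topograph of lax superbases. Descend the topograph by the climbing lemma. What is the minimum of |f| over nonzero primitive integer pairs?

river: ρ → (-18,48,13)
river: ρ → (13,56,-2)
river: ρ → (-2,56,13)
river: ρ → (13,48,-18)
river: ρ → (-18,24,37)
river: ρ → (37,50,-5)
river: ρ → (-5,50,37)
river: ρ → (37,24,-18)
closes: descent 0, river 8
min |a| on river = 2

2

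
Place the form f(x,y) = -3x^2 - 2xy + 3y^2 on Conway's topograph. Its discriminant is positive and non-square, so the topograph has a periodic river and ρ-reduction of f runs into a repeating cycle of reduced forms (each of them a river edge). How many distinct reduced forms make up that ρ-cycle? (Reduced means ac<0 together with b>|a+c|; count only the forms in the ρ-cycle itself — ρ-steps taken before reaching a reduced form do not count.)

D = 40, ⌊√D⌋ = 6
descent: ρ → (3,2,-3)  [lands on river]
river: ρ → (-3,4,2)
river: ρ → (2,4,-3)
river: ρ → (-3,2,3)
river: ρ → (3,4,-2)
river: ρ → (-2,4,3)
ρ-cycle length = 6 (tail of 1 descent step not counted)

6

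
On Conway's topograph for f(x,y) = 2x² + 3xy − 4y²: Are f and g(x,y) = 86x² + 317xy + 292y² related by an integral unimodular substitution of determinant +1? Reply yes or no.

D₁ = 41, D₂ = 41
river cycle of f (length 10): (-4, 5, 1), (1, 5, -4), (-4, 3, 2), (2, 5, -2), (-2, 3, 4), (4, 5, -1), (-1, 5, 4), (4, 3, -2), (-2, 5, 2), (2, 3, -4)
river cycle of g (length 10): (2, 3, -4), (-4, 5, 1), (1, 5, -4), (-4, 3, 2), (2, 5, -2), (-2, 3, 4), (4, 5, -1), (-1, 5, 4), (4, 3, -2), (-2, 5, 2)
cycles coincide ⇒ equivalent

yes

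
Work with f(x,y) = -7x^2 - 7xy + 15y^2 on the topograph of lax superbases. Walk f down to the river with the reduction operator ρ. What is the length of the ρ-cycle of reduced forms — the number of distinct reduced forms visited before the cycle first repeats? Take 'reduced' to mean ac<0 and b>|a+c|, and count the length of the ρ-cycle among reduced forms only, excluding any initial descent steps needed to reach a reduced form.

D = 469, ⌊√D⌋ = 21
descent: ρ → (15,7,-7)
descent: ρ → (-7,21,1)  [lands on river]
river: ρ → (1,21,-7)
ρ-cycle length = 2 (tail of 2 descent steps not counted)

2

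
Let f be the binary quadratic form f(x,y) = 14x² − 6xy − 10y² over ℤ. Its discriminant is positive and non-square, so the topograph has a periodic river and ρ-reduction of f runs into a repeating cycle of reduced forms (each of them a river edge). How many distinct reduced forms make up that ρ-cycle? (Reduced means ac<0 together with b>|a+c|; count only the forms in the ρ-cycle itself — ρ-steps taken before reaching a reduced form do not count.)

D = 596, ⌊√D⌋ = 24
descent: ρ → (-10,6,14)  [lands on river]
river: ρ → (14,22,-2)
river: ρ → (-2,22,14)
river: ρ → (14,6,-10)
river: ρ → (-10,14,10)
river: ρ → (10,6,-14)
river: ρ → (-14,22,2)
river: ρ → (2,22,-14)
river: ρ → (-14,6,10)
river: ρ → (10,14,-10)
ρ-cycle length = 10 (tail of 1 descent step not counted)

10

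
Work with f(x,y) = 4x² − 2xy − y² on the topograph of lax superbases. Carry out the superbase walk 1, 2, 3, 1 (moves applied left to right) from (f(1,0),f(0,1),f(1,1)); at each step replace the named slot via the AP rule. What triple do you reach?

start (4,-1,1) = (f(1,0),f(0,1),f(1,1))
replace slot 1: 2·((-1)+1) − 4 = -4 → (-4,-1,1)
replace slot 2: 2·((-4)+1) − (-1) = -5 → (-4,-5,1)
replace slot 3: 2·((-4)+(-5)) − 1 = -19 → (-4,-5,-19)
replace slot 1: 2·((-5)+(-19)) − (-4) = -44 → (-44,-5,-19)

-44,-5,-19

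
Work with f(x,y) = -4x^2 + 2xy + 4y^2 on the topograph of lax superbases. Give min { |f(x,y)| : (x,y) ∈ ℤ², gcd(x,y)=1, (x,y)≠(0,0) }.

river: ρ → (4,6,-2)
river: ρ → (-2,6,4)
river: ρ → (4,2,-4)
river: ρ → (-4,6,2)
river: ρ → (2,6,-4)
river: ρ → (-4,2,4)
closes: descent 0, river 6
min |a| on river = 2

2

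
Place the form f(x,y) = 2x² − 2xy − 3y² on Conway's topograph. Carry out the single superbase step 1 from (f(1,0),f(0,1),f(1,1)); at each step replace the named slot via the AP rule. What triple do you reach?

start (2,-3,-3) = (f(1,0),f(0,1),f(1,1))
replace slot 1: 2·((-3)+(-3)) − 2 = -14 → (-14,-3,-3)

-14,-3,-3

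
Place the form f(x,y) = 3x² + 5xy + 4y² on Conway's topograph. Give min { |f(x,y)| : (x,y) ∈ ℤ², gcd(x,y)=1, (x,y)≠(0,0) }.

translate: b→-1 (≡5 mod 6), so (3,5,4)→(3,-1,2)
flip: (3,-1,2)→(2,1,3)
reduced (well bottom): (2,1,3) with a≤c, −a<b≤a
well minimum = a = 2

2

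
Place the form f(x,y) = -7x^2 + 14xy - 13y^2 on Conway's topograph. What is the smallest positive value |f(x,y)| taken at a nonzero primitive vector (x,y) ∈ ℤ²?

translate: b→0 (≡-14 mod 14), so (7,-14,13)→(7,0,6)
flip: (7,0,6)→(6,0,7)
reduced (well bottom): (6,0,7) with a≤c, −a<b≤a
well minimum |f| = |-6| = 6 (negative-definite)

6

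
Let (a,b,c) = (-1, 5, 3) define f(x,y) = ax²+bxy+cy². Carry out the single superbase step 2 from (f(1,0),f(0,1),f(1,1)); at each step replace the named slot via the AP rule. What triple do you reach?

start (-1,3,7) = (f(1,0),f(0,1),f(1,1))
replace slot 2: 2·((-1)+7) − 3 = 9 → (-1,9,7)

-1,9,7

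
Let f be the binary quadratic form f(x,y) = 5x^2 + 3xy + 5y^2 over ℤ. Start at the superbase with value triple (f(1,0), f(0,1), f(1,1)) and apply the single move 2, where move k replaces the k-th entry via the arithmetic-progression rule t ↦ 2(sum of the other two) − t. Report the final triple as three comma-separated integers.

start (5,5,13) = (f(1,0),f(0,1),f(1,1))
replace slot 2: 2·(5+13) − 5 = 31 → (5,31,13)

5,31,13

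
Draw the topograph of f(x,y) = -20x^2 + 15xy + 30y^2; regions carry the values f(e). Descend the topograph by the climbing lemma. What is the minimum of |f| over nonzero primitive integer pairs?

river: ρ → (30,45,-5)
river: ρ → (-5,45,30)
river: ρ → (30,15,-20)
river: ρ → (-20,25,25)
river: ρ → (25,25,-20)
river: ρ → (-20,15,30)
closes: descent 0, river 6
min |a| on river = 5

5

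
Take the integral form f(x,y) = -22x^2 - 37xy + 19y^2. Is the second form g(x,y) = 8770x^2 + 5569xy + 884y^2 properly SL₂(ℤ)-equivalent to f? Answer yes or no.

D₁ = 3041, D₂ = 3041
river cycle of f (length 94): (19, 37, -22), (-22, 51, 5), (5, 49, -32), (-32, 15, 22), (22, 29, -25), (-25, 21, 26), (26, 31, -20), (-20, 49, 8), (8, 47, -26), (-26, 5, 29), … (84 more)
river cycle of g (length 94): (19, 37, -22), (-22, 51, 5), (5, 49, -32), (-32, 15, 22), (22, 29, -25), (-25, 21, 26), (26, 31, -20), (-20, 49, 8), (8, 47, -26), (-26, 5, 29), … (84 more)
cycles coincide ⇒ equivalent

yes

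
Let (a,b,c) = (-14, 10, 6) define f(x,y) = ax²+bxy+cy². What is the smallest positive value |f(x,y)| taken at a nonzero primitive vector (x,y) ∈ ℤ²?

river: ρ → (6,14,-10)
river: ρ → (-10,6,10)
river: ρ → (10,14,-6)
river: ρ → (-6,10,14)
river: ρ → (14,18,-2)
river: ρ → (-2,18,14)
river: ρ → (14,10,-6)
river: ρ → (-6,14,10)
river: ρ → (10,6,-10)
river: ρ → (-10,14,6)
river: ρ → (6,10,-14)
river: ρ → (-14,18,2)
river: ρ → (2,18,-14)
river: ρ → (-14,10,6)
closes: descent 0, river 14
min |a| on river = 2

2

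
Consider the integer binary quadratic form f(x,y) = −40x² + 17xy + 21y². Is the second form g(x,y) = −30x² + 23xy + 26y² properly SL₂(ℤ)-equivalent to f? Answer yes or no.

D₁ = 3649, D₂ = 3649
river cycle of f (length 98): (21, 25, -36), (-36, 47, 10), (10, 53, -21), (-21, 31, 32), (32, 33, -20), (-20, 47, 18), (18, 25, -42), (-42, 59, 1), (1, 59, -42), (-42, 25, 18), … (88 more)
river cycle of g (length 110): (26, 29, -27), (-27, 25, 28), (28, 31, -24), (-24, 17, 35), (35, 53, -6), (-6, 55, 26), (26, 49, -12), (-12, 47, 30), (30, 13, -29), (-29, 45, 14), … (100 more)
cycles differ ⇒ inequivalent

no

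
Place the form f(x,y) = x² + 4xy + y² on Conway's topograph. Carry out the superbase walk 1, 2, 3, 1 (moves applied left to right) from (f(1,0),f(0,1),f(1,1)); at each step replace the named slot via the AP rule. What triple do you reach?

start (1,1,6) = (f(1,0),f(0,1),f(1,1))
replace slot 1: 2·(1+6) − 1 = 13 → (13,1,6)
replace slot 2: 2·(13+6) − 1 = 37 → (13,37,6)
replace slot 3: 2·(13+37) − 6 = 94 → (13,37,94)
replace slot 1: 2·(37+94) − 13 = 249 → (249,37,94)

249,37,94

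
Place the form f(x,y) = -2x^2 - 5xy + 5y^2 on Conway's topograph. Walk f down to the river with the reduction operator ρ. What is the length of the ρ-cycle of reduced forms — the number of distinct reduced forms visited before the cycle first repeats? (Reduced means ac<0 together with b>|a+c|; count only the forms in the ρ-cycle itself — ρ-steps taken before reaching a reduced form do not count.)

D = 65, ⌊√D⌋ = 8
descent: ρ → (5,5,-2)  [lands on river]
river: ρ → (-2,7,2)
river: ρ → (2,5,-5)
river: ρ → (-5,5,2)
river: ρ → (2,7,-2)
river: ρ → (-2,5,5)
ρ-cycle length = 6 (tail of 1 descent step not counted)

6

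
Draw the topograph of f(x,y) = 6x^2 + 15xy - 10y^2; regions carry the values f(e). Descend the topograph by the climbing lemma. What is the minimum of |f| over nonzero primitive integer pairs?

river: ρ → (-10,5,11)
river: ρ → (11,17,-4)
river: ρ → (-4,15,15)
river: ρ → (15,15,-4)
river: ρ → (-4,17,11)
river: ρ → (11,5,-10)
river: ρ → (-10,15,6)
river: ρ → (6,21,-1)
river: ρ → (-1,21,6)
river: ρ → (6,15,-10)
closes: descent 0, river 10
min |a| on river = 1

1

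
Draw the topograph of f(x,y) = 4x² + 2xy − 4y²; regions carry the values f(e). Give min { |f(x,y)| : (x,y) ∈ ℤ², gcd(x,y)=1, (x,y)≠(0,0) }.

river: ρ → (-4,6,2)
river: ρ → (2,6,-4)
river: ρ → (-4,2,4)
river: ρ → (4,6,-2)
river: ρ → (-2,6,4)
river: ρ → (4,2,-4)
closes: descent 0, river 6
min |a| on river = 2

2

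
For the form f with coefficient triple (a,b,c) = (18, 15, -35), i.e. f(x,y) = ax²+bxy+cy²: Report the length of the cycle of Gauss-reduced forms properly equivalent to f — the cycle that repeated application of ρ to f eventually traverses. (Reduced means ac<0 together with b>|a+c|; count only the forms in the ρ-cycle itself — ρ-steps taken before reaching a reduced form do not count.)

D = 2745, ⌊√D⌋ = 52
descent: ρ → (-35,-15,18)
descent: ρ → (18,51,-2)  [lands on river]
river: ρ → (-2,49,43)
river: ρ → (43,37,-8)
river: ρ → (-8,43,28)
river: ρ → (28,13,-23)
river: ρ → (-23,33,18)
river: ρ → (18,39,-17)
river: ρ → (-17,29,28)
river: ρ → (28,27,-18)
river: ρ → (-18,45,10)
river: ρ → (10,35,-38)
river: ρ → (-38,41,7)
river: ρ → (7,43,-32)
river: ρ → (-32,21,18)
ρ-cycle length = 14 (tail of 2 descent steps not counted)

14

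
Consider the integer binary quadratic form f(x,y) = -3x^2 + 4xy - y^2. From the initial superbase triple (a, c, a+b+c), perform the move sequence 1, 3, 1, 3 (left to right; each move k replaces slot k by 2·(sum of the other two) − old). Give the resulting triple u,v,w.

start (-3,-1,0) = (f(1,0),f(0,1),f(1,1))
replace slot 1: 2·((-1)+0) − (-3) = 1 → (1,-1,0)
replace slot 3: 2·(1+(-1)) − 0 = 0 → (1,-1,0)
replace slot 1: 2·((-1)+0) − 1 = -3 → (-3,-1,0)
replace slot 3: 2·((-3)+(-1)) − 0 = -8 → (-3,-1,-8)

-3,-1,-8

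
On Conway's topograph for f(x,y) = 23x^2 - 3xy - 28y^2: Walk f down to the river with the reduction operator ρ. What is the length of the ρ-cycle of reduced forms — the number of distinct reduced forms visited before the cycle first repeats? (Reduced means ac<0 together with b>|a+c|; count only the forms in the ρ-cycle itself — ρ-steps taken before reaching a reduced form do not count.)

D = 2585, ⌊√D⌋ = 50
descent: ρ → (-28,3,23)
descent: ρ → (23,43,-8)  [lands on river]
river: ρ → (-8,37,38)
river: ρ → (38,39,-7)
river: ρ → (-7,45,20)
river: ρ → (20,35,-17)
river: ρ → (-17,33,22)
river: ρ → (22,11,-28)
river: ρ → (-28,45,5)
river: ρ → (5,45,-28)
river: ρ → (-28,11,22)
river: ρ → (22,33,-17)
river: ρ → (-17,35,20)
river: ρ → (20,45,-7)
river: ρ → (-7,39,38)
river: ρ → (38,37,-8)
river: ρ → (-8,43,23)
river: ρ → (23,49,-2)
river: ρ → (-2,47,47)
river: ρ → (47,47,-2)
river: ρ → (-2,49,23)
ρ-cycle length = 20 (tail of 2 descent steps not counted)

20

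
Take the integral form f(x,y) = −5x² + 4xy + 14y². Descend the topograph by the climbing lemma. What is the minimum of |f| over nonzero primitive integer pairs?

descent: ρ → (14,-4,-5)
descent: ρ → (-5,14,5)  [lands on river]
river: ρ → (5,16,-2)
river: ρ → (-2,16,5)
river: ρ → (5,14,-5)
river: ρ → (-5,16,2)
river: ρ → (2,16,-5)
closes: descent 2, river 6
min |a| on river = 2

2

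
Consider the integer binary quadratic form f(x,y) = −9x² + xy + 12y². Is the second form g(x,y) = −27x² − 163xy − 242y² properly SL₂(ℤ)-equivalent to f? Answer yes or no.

D₁ = 433, D₂ = 433
river cycle of f (length 46): (-9, 19, 2), (2, 17, -18), (-18, 19, 1), (1, 19, -18), (-18, 17, 2), (2, 19, -9), (-9, 17, 4), (4, 15, -13), (-13, 11, 6), (6, 13, -11), … (36 more)
river cycle of g (length 46): (4, 17, -9), (-9, 19, 2), (2, 17, -18), (-18, 19, 1), (1, 19, -18), (-18, 17, 2), (2, 19, -9), (-9, 17, 4), (4, 15, -13), (-13, 11, 6), … (36 more)
cycles coincide ⇒ equivalent

yes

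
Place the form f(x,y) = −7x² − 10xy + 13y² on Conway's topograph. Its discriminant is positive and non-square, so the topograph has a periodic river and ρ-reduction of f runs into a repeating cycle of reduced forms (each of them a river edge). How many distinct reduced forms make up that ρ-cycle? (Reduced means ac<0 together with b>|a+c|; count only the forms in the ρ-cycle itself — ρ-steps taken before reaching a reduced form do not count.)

D = 464, ⌊√D⌋ = 21
descent: ρ → (13,10,-7)  [lands on river]
river: ρ → (-7,18,5)
river: ρ → (5,12,-16)
river: ρ → (-16,20,1)
river: ρ → (1,20,-16)
river: ρ → (-16,12,5)
river: ρ → (5,18,-7)
river: ρ → (-7,10,13)
river: ρ → (13,16,-4)
river: ρ → (-4,16,13)
ρ-cycle length = 10 (tail of 1 descent step not counted)

10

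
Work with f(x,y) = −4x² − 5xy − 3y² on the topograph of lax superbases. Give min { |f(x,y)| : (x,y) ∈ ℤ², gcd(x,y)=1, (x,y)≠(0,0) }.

translate: b→-3 (≡5 mod 8), so (4,5,3)→(4,-3,2)
flip: (4,-3,2)→(2,3,4)
translate: b→-1 (≡3 mod 4), so (2,3,4)→(2,-1,3)
reduced (well bottom): (2,-1,3) with a≤c, −a<b≤a
well minimum |f| = |-2| = 2 (negative-definite)

2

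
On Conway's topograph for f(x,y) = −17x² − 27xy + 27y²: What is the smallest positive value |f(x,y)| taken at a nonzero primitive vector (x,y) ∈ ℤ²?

descent: ρ → (27,27,-17)  [lands on river]
river: ρ → (-17,41,13)
river: ρ → (13,37,-23)
river: ρ → (-23,9,27)
river: ρ → (27,45,-5)
river: ρ → (-5,45,27)
river: ρ → (27,9,-23)
river: ρ → (-23,37,13)
river: ρ → (13,41,-17)
river: ρ → (-17,27,27)
closes: descent 1, river 10
min |a| on river = 5

5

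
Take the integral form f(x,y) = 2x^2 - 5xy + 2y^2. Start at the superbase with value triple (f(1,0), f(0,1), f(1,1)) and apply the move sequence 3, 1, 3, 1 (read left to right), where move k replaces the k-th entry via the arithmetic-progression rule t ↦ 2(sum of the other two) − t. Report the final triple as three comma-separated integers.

start (2,2,-1) = (f(1,0),f(0,1),f(1,1))
replace slot 3: 2·(2+2) − (-1) = 9 → (2,2,9)
replace slot 1: 2·(2+9) − 2 = 20 → (20,2,9)
replace slot 3: 2·(20+2) − 9 = 35 → (20,2,35)
replace slot 1: 2·(2+35) − 20 = 54 → (54,2,35)

54,2,35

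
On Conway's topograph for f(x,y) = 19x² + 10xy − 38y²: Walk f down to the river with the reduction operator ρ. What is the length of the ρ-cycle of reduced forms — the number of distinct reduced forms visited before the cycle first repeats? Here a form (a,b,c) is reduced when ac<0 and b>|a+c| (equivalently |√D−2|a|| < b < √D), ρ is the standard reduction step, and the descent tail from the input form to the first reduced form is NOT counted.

D = 2988, ⌊√D⌋ = 54
descent: ρ → (-38,-10,19)
descent: ρ → (19,48,-9)  [lands on river]
river: ρ → (-9,42,34)
river: ρ → (34,26,-17)
river: ρ → (-17,42,18)
river: ρ → (18,30,-29)
river: ρ → (-29,28,19)
ρ-cycle length = 6 (tail of 2 descent steps not counted)

6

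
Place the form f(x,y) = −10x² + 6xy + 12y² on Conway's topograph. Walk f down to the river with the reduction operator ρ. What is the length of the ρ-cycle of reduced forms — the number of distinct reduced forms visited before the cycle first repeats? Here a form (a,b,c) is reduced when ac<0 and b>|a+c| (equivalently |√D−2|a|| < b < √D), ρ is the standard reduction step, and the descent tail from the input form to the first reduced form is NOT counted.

D = 516, ⌊√D⌋ = 22
river: ρ → (12,18,-4)
river: ρ → (-4,22,2)
river: ρ → (2,22,-4)
river: ρ → (-4,18,12)
river: ρ → (12,6,-10)
river: ρ → (-10,14,8)
river: ρ → (8,18,-6)
river: ρ → (-6,18,8)
river: ρ → (8,14,-10)
river: ρ → (-10,6,12)
ρ-cycle length = 10 (tail of 0 descent steps not counted)

10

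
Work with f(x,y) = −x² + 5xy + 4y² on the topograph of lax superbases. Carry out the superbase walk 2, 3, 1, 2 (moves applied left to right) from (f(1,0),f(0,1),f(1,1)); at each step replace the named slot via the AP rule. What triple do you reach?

start (-1,4,8) = (f(1,0),f(0,1),f(1,1))
replace slot 2: 2·((-1)+8) − 4 = 10 → (-1,10,8)
replace slot 3: 2·((-1)+10) − 8 = 10 → (-1,10,10)
replace slot 1: 2·(10+10) − (-1) = 41 → (41,10,10)
replace slot 2: 2·(41+10) − 10 = 92 → (41,92,10)

41,92,10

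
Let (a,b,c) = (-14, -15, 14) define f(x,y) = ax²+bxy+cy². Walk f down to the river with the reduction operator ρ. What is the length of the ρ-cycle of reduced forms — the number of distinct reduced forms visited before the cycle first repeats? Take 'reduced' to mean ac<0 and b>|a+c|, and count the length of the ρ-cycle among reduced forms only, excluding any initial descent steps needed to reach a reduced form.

D = 1009, ⌊√D⌋ = 31
descent: ρ → (14,15,-14)  [lands on river]
river: ρ → (-14,13,15)
river: ρ → (15,17,-12)
river: ρ → (-12,31,1)
river: ρ → (1,31,-12)
river: ρ → (-12,17,15)
river: ρ → (15,13,-14)
river: ρ → (-14,15,14)
river: ρ → (14,13,-15)
river: ρ → (-15,17,12)
river: ρ → (12,31,-1)
river: ρ → (-1,31,12)
river: ρ → (12,17,-15)
river: ρ → (-15,13,14)
ρ-cycle length = 14 (tail of 1 descent step not counted)

14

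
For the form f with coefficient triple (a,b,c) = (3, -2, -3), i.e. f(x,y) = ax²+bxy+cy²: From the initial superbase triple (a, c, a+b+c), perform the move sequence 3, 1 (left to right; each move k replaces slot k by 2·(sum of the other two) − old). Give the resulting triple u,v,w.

start (3,-3,-2) = (f(1,0),f(0,1),f(1,1))
replace slot 3: 2·(3+(-3)) − (-2) = 2 → (3,-3,2)
replace slot 1: 2·((-3)+2) − 3 = -5 → (-5,-3,2)

-5,-3,2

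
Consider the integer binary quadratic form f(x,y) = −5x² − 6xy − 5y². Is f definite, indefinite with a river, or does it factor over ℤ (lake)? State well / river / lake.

D = b²−4ac = (-6)² − 4·(-5)·(-5) = -64
D < 0 ⇒ definite ⇒ every region one sign ⇒ single well

well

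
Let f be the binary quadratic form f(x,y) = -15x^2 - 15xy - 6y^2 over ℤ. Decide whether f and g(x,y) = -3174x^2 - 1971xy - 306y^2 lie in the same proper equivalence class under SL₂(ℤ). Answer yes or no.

D₁ = -135, D₂ = -135
f is negative-definite; reduce −f:
−f: flip: (15,15,6)→(6,-15,15)
−f: translate: b→-3 (≡-15 mod 12), so (6,-15,15)→(6,-3,6)
−f: flip: (6,-3,6)→(6,3,6)
−f: reduced (well bottom): (6,3,6) with a≤c, −a<b≤a
flip sign back: reduced form of f is (-6,-3,-6)
g is negative-definite; reduce −g:
−g: flip: (3174,1971,306)→(306,-1971,3174)
−g: translate: b→-135 (≡-1971 mod 612), so (306,-1971,3174)→(306,-135,15)
−g: flip: (306,-135,15)→(15,135,306)
−g: translate: b→15 (≡135 mod 30), so (15,135,306)→(15,15,6)
−g: flip: (15,15,6)→(6,-15,15)
−g: translate: b→-3 (≡-15 mod 12), so (6,-15,15)→(6,-3,6)
−g: flip: (6,-3,6)→(6,3,6)
−g: reduced (well bottom): (6,3,6) with a≤c, −a<b≤a
flip sign back: reduced form of g is (-6,-3,-6)
reduced forms (-6, -3, -6) vs (-6, -3, -6) ⇒ equivalent

yes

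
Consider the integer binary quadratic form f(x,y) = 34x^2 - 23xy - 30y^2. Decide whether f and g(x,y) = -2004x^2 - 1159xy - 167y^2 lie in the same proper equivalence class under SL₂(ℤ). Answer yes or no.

D₁ = 4609, D₂ = 4609
river cycle of f (length 94): (-30, 23, 34), (34, 45, -19), (-19, 31, 48), (48, 65, -2), (-2, 67, 15), (15, 53, -30), (-30, 67, 1), (1, 67, -30), (-30, 53, 15), (15, 67, -2), … (84 more)
river cycle of g (length 94): (-30, 23, 34), (34, 45, -19), (-19, 31, 48), (48, 65, -2), (-2, 67, 15), (15, 53, -30), (-30, 67, 1), (1, 67, -30), (-30, 53, 15), (15, 67, -2), … (84 more)
cycles coincide ⇒ equivalent

yes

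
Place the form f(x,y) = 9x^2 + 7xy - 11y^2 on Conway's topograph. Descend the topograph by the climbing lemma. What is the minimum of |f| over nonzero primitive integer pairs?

river: ρ → (-11,15,5)
river: ρ → (5,15,-11)
river: ρ → (-11,7,9)
river: ρ → (9,11,-9)
river: ρ → (-9,7,11)
river: ρ → (11,15,-5)
river: ρ → (-5,15,11)
river: ρ → (11,7,-9)
river: ρ → (-9,11,9)
river: ρ → (9,7,-11)
closes: descent 0, river 10
min |a| on river = 5

5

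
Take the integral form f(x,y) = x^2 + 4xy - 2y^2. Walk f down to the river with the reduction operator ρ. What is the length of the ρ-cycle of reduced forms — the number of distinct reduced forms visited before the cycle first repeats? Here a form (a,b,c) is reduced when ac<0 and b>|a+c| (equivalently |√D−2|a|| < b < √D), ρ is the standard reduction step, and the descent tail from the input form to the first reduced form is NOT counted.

D = 24, ⌊√D⌋ = 4
river: ρ → (-2,4,1)
river: ρ → (1,4,-2)
ρ-cycle length = 2 (tail of 0 descent steps not counted)

2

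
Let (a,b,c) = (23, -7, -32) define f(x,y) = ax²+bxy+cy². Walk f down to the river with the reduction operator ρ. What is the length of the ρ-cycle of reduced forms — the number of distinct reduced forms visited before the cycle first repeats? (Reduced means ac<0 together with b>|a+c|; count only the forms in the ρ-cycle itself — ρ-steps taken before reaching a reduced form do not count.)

D = 2993, ⌊√D⌋ = 54
descent: ρ → (-32,7,23)
descent: ρ → (23,39,-16)  [lands on river]
river: ρ → (-16,25,37)
river: ρ → (37,49,-4)
river: ρ → (-4,47,49)
river: ρ → (49,51,-2)
river: ρ → (-2,53,23)
ρ-cycle length = 6 (tail of 2 descent steps not counted)

6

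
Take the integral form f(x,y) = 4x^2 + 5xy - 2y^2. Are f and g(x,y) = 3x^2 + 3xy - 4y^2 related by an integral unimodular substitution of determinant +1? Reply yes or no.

D₁ = 57, D₂ = 57
river cycle of f (length 6): (-2, 7, 1), (1, 7, -2), (-2, 5, 4), (4, 3, -3), (-3, 3, 4), (4, 5, -2)
river cycle of g (length 6): (-4, 5, 2), (2, 7, -1), (-1, 7, 2), (2, 5, -4), (-4, 3, 3), (3, 3, -4)
cycles differ ⇒ inequivalent

no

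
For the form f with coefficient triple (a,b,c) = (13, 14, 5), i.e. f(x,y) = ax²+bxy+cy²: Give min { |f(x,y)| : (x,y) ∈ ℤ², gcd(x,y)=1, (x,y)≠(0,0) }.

translate: b→-12 (≡14 mod 26), so (13,14,5)→(13,-12,4)
flip: (13,-12,4)→(4,12,13)
translate: b→4 (≡12 mod 8), so (4,12,13)→(4,4,5)
reduced (well bottom): (4,4,5) with a≤c, −a<b≤a
well minimum = a = 4

4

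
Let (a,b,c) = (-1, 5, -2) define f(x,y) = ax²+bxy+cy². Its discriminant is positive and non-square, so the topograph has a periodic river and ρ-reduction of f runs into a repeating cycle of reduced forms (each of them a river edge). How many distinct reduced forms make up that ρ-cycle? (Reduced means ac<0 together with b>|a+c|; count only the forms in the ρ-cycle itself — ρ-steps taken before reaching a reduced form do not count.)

D = 17, ⌊√D⌋ = 4
descent: ρ → (-2,3,1)  [lands on river]
river: ρ → (1,3,-2)
river: ρ → (-2,1,2)
river: ρ → (2,3,-1)
river: ρ → (-1,3,2)
river: ρ → (2,1,-2)
ρ-cycle length = 6 (tail of 1 descent step not counted)

6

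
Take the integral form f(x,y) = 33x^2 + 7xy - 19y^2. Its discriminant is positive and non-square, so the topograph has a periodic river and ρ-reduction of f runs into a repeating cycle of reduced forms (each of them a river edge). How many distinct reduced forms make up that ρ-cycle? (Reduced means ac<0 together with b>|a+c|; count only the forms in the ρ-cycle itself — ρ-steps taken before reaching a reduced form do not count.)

D = 2557, ⌊√D⌋ = 50
descent: ρ → (-19,31,21)  [lands on river]
river: ρ → (21,11,-29)
river: ρ → (-29,47,3)
river: ρ → (3,49,-13)
river: ρ → (-13,29,33)
river: ρ → (33,37,-9)
river: ρ → (-9,35,37)
river: ρ → (37,39,-7)
river: ρ → (-7,45,19)
river: ρ → (19,31,-21)
river: ρ → (-21,11,29)
river: ρ → (29,47,-3)
river: ρ → (-3,49,13)
river: ρ → (13,29,-33)
river: ρ → (-33,37,9)
river: ρ → (9,35,-37)
river: ρ → (-37,39,7)
river: ρ → (7,45,-19)
ρ-cycle length = 18 (tail of 1 descent step not counted)

18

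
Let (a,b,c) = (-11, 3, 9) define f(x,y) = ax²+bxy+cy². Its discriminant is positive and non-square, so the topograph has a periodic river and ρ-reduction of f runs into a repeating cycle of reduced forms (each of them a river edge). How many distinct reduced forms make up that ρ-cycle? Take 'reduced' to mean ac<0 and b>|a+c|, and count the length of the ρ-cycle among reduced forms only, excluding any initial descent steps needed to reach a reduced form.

D = 405, ⌊√D⌋ = 20
river: ρ → (9,15,-5)
river: ρ → (-5,15,9)
river: ρ → (9,3,-11)
river: ρ → (-11,19,1)
river: ρ → (1,19,-11)
river: ρ → (-11,3,9)
ρ-cycle length = 6 (tail of 0 descent steps not counted)

6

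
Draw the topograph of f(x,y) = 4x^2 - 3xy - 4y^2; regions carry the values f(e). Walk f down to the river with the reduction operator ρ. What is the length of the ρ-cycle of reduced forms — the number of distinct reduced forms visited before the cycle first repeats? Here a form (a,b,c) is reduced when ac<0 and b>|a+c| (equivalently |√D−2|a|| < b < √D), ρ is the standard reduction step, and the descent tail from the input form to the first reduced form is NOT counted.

D = 73, ⌊√D⌋ = 8
descent: ρ → (-4,3,4)  [lands on river]
river: ρ → (4,5,-3)
river: ρ → (-3,7,2)
river: ρ → (2,5,-6)
river: ρ → (-6,7,1)
river: ρ → (1,7,-6)
river: ρ → (-6,5,2)
river: ρ → (2,7,-3)
river: ρ → (-3,5,4)
river: ρ → (4,3,-4)
river: ρ → (-4,5,3)
river: ρ → (3,7,-2)
river: ρ → (-2,5,6)
river: ρ → (6,7,-1)
river: ρ → (-1,7,6)
river: ρ → (6,5,-2)
river: ρ → (-2,7,3)
river: ρ → (3,5,-4)
ρ-cycle length = 18 (tail of 1 descent step not counted)

18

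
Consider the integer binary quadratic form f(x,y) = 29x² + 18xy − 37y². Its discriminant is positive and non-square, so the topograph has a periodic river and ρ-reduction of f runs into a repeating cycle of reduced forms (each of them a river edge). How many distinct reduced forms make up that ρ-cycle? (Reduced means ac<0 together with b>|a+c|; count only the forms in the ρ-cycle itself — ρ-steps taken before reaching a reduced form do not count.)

D = 4616, ⌊√D⌋ = 67
river: ρ → (-37,56,10)
river: ρ → (10,64,-13)
river: ρ → (-13,66,5)
river: ρ → (5,64,-26)
river: ρ → (-26,40,29)
river: ρ → (29,18,-37)
ρ-cycle length = 6 (tail of 0 descent steps not counted)

6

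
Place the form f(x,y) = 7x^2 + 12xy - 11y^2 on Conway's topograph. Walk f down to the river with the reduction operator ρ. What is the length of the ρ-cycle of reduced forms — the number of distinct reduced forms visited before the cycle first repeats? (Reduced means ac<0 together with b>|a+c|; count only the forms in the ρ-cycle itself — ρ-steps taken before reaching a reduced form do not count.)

D = 452, ⌊√D⌋ = 21
river: ρ → (-11,10,8)
river: ρ → (8,6,-13)
river: ρ → (-13,20,1)
river: ρ → (1,20,-13)
river: ρ → (-13,6,8)
river: ρ → (8,10,-11)
river: ρ → (-11,12,7)
river: ρ → (7,16,-7)
river: ρ → (-7,12,11)
river: ρ → (11,10,-8)
river: ρ → (-8,6,13)
river: ρ → (13,20,-1)
river: ρ → (-1,20,13)
river: ρ → (13,6,-8)
river: ρ → (-8,10,11)
river: ρ → (11,12,-7)
river: ρ → (-7,16,7)
river: ρ → (7,12,-11)
ρ-cycle length = 18 (tail of 0 descent steps not counted)

18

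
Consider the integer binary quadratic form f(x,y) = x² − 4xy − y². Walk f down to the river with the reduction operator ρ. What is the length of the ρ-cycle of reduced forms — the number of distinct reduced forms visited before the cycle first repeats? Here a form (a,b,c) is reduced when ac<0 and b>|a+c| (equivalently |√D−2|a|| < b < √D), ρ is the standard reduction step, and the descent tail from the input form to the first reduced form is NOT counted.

D = 20, ⌊√D⌋ = 4
descent: ρ → (-1,4,1)  [lands on river]
river: ρ → (1,4,-1)
ρ-cycle length = 2 (tail of 1 descent step not counted)

2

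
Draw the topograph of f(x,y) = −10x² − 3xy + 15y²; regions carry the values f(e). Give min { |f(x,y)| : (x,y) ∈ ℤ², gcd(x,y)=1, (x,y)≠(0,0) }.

descent: ρ → (15,3,-10)
descent: ρ → (-10,17,8)  [lands on river]
river: ρ → (8,15,-12)
river: ρ → (-12,9,11)
river: ρ → (11,13,-10)
river: ρ → (-10,7,14)
river: ρ → (14,21,-3)
river: ρ → (-3,21,14)
river: ρ → (14,7,-10)
river: ρ → (-10,13,11)
river: ρ → (11,9,-12)
river: ρ → (-12,15,8)
river: ρ → (8,17,-10)
river: ρ → (-10,23,2)
river: ρ → (2,21,-21)
river: ρ → (-21,21,2)
river: ρ → (2,23,-10)
closes: descent 2, river 16
min |a| on river = 2

2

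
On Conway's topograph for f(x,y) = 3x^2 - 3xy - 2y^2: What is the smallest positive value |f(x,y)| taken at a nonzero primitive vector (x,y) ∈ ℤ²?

descent: ρ → (-2,3,3)  [lands on river]
river: ρ → (3,3,-2)
river: ρ → (-2,5,1)
river: ρ → (1,5,-2)
closes: descent 1, river 4
min |a| on river = 1

1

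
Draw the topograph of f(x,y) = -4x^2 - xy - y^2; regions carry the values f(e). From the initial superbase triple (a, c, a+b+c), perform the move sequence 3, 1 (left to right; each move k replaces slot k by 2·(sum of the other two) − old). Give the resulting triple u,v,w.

start (-4,-1,-6) = (f(1,0),f(0,1),f(1,1))
replace slot 3: 2·((-4)+(-1)) − (-6) = -4 → (-4,-1,-4)
replace slot 1: 2·((-1)+(-4)) − (-4) = -6 → (-6,-1,-4)

-6,-1,-4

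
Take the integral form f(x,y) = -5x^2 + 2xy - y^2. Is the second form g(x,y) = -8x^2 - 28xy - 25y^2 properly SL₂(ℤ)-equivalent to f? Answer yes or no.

D₁ = -16, D₂ = -16
f is negative-definite; reduce −f:
−f: flip: (5,-2,1)→(1,2,5)
−f: translate: b→0 (≡2 mod 2), so (1,2,5)→(1,0,4)
−f: reduced (well bottom): (1,0,4) with a≤c, −a<b≤a
flip sign back: reduced form of f is (-1,0,-4)
g is negative-definite; reduce −g:
−g: translate: b→-4 (≡28 mod 16), so (8,28,25)→(8,-4,1)
−g: flip: (8,-4,1)→(1,4,8)
−g: translate: b→0 (≡4 mod 2), so (1,4,8)→(1,0,4)
−g: reduced (well bottom): (1,0,4) with a≤c, −a<b≤a
flip sign back: reduced form of g is (-1,0,-4)
reduced forms (-1, 0, -4) vs (-1, 0, -4) ⇒ equivalent

yes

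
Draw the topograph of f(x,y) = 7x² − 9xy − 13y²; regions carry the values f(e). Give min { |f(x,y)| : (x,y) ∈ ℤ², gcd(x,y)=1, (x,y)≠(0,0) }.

descent: ρ → (-13,9,7)  [lands on river]
river: ρ → (7,19,-3)
river: ρ → (-3,17,13)
river: ρ → (13,9,-7)
river: ρ → (-7,19,3)
river: ρ → (3,17,-13)
closes: descent 1, river 6
min |a| on river = 3

3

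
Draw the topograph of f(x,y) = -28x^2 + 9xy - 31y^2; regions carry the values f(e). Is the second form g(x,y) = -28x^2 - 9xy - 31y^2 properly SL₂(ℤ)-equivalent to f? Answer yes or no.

D₁ = -3391, D₂ = -3391
f is negative-definite; reduce −f:
−f: reduced (well bottom): (28,-9,31) with a≤c, −a<b≤a
flip sign back: reduced form of f is (-28,9,-31)
g is negative-definite; reduce −g:
−g: reduced (well bottom): (28,9,31) with a≤c, −a<b≤a
flip sign back: reduced form of g is (-28,-9,-31)
reduced forms (-28, 9, -31) vs (-28, -9, -31) ⇒ inequivalent

no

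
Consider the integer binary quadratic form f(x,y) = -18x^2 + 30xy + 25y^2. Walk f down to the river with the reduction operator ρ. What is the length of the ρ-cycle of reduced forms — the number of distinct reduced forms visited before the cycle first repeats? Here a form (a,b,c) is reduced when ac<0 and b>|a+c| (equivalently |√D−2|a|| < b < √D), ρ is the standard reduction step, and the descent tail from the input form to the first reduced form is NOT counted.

D = 2700, ⌊√D⌋ = 51
river: ρ → (25,20,-23)
river: ρ → (-23,26,22)
river: ρ → (22,18,-27)
river: ρ → (-27,36,13)
river: ρ → (13,42,-18)
river: ρ → (-18,30,25)
ρ-cycle length = 6 (tail of 0 descent steps not counted)

6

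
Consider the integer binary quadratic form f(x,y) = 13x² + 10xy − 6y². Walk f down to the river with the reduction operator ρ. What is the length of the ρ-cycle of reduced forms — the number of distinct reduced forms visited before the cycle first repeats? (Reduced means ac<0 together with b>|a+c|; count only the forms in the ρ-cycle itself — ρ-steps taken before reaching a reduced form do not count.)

D = 412, ⌊√D⌋ = 20
river: ρ → (-6,14,9)
river: ρ → (9,4,-11)
river: ρ → (-11,18,2)
river: ρ → (2,18,-11)
river: ρ → (-11,4,9)
river: ρ → (9,14,-6)
river: ρ → (-6,10,13)
river: ρ → (13,16,-3)
river: ρ → (-3,20,1)
river: ρ → (1,20,-3)
river: ρ → (-3,16,13)
river: ρ → (13,10,-6)
ρ-cycle length = 12 (tail of 0 descent steps not counted)

12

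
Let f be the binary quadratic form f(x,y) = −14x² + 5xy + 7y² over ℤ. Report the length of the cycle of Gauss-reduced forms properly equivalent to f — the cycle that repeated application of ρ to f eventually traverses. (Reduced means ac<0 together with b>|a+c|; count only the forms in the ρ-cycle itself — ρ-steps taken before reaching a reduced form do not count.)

D = 417, ⌊√D⌋ = 20
descent: ρ → (7,9,-12)  [lands on river]
river: ρ → (-12,15,4)
river: ρ → (4,17,-8)
river: ρ → (-8,15,6)
river: ρ → (6,9,-14)
river: ρ → (-14,19,1)
river: ρ → (1,19,-14)
river: ρ → (-14,9,6)
river: ρ → (6,15,-8)
river: ρ → (-8,17,4)
river: ρ → (4,15,-12)
river: ρ → (-12,9,7)
river: ρ → (7,19,-2)
river: ρ → (-2,17,16)
river: ρ → (16,15,-3)
river: ρ → (-3,15,16)
river: ρ → (16,17,-2)
river: ρ → (-2,19,7)
ρ-cycle length = 18 (tail of 1 descent step not counted)

18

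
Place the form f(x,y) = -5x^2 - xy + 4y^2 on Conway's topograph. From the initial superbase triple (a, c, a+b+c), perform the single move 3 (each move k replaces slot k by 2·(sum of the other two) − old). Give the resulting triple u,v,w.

start (-5,4,-2) = (f(1,0),f(0,1),f(1,1))
replace slot 3: 2·((-5)+4) − (-2) = 0 → (-5,4,0)

-5,4,0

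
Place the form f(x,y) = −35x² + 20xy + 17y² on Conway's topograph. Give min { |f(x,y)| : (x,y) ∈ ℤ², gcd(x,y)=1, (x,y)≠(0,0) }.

river: ρ → (17,48,-7)
river: ρ → (-7,50,10)
river: ρ → (10,50,-7)
river: ρ → (-7,48,17)
river: ρ → (17,20,-35)
river: ρ → (-35,50,2)
river: ρ → (2,50,-35)
river: ρ → (-35,20,17)
closes: descent 0, river 8
min |a| on river = 2

2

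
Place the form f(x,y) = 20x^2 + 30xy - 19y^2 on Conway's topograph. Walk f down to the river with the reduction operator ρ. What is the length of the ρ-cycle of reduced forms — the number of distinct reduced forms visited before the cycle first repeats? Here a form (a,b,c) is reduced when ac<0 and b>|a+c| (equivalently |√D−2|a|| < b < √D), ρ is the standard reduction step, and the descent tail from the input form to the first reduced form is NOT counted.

D = 2420, ⌊√D⌋ = 49
river: ρ → (-19,46,4)
river: ρ → (4,42,-41)
river: ρ → (-41,40,5)
river: ρ → (5,40,-41)
river: ρ → (-41,42,4)
river: ρ → (4,46,-19)
river: ρ → (-19,30,20)
river: ρ → (20,10,-29)
river: ρ → (-29,48,1)
river: ρ → (1,48,-29)
river: ρ → (-29,10,20)
river: ρ → (20,30,-19)
ρ-cycle length = 12 (tail of 0 descent steps not counted)

12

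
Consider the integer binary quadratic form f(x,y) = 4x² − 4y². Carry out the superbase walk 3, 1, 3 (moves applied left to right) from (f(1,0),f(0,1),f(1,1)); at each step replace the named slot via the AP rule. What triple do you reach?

start (4,-4,0) = (f(1,0),f(0,1),f(1,1))
replace slot 3: 2·(4+(-4)) − 0 = 0 → (4,-4,0)
replace slot 1: 2·((-4)+0) − 4 = -12 → (-12,-4,0)
replace slot 3: 2·((-12)+(-4)) − 0 = -32 → (-12,-4,-32)

-12,-4,-32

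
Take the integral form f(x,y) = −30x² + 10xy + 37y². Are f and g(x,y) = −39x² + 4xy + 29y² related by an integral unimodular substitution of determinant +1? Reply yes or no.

D₁ = 4540, D₂ = 4540
river cycle of f (length 28): (37, 64, -3), (-3, 62, 58), (58, 54, -7), (-7, 58, 42), (42, 26, -23), (-23, 66, 2), (2, 66, -23), (-23, 26, 42), (42, 58, -7), (-7, 54, 58), … (18 more)
river cycle of g (length 32): (29, 54, -14), (-14, 58, 21), (21, 26, -46), (-46, 66, 1), (1, 66, -46), (-46, 26, 21), (21, 58, -14), (-14, 54, 29), (29, 62, -6), (-6, 58, 49), … (22 more)
cycles differ ⇒ inequivalent

no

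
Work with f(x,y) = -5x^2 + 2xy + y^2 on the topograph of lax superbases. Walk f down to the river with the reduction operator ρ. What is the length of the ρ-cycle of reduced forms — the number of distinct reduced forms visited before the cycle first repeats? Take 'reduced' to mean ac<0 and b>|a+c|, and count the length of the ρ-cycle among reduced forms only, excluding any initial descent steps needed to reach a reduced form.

D = 24, ⌊√D⌋ = 4
descent: ρ → (1,4,-2)  [lands on river]
river: ρ → (-2,4,1)
ρ-cycle length = 2 (tail of 1 descent step not counted)

2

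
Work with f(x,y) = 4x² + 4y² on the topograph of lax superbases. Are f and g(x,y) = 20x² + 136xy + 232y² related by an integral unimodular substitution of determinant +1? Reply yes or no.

D₁ = -64, D₂ = -64
f: reduced (well bottom): (4,0,4) with a≤c, −a<b≤a
g: translate: b→16 (≡136 mod 40), so (20,136,232)→(20,16,4)
g: flip: (20,16,4)→(4,-16,20)
g: translate: b→0 (≡-16 mod 8), so (4,-16,20)→(4,0,4)
g: reduced (well bottom): (4,0,4) with a≤c, −a<b≤a
reduced forms (4, 0, 4) vs (4, 0, 4) ⇒ equivalent

yes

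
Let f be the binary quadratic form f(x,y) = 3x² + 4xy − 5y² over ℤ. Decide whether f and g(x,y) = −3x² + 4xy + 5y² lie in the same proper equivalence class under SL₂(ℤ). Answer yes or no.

D₁ = 76, D₂ = 76
river cycle of f (length 6): (-5, 6, 2), (2, 6, -5), (-5, 4, 3), (3, 8, -1), (-1, 8, 3), (3, 4, -5)
river cycle of g (length 6): (5, 6, -2), (-2, 6, 5), (5, 4, -3), (-3, 8, 1), (1, 8, -3), (-3, 4, 5)
cycles differ ⇒ inequivalent

no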